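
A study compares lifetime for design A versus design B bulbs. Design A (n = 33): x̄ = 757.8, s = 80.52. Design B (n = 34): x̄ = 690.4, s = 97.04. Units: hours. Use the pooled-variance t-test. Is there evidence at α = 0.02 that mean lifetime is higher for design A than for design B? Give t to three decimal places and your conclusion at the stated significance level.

t = 3.089; reject H0

Let group 1 = design A, group 2 = design B. H0: μ_1 = μ_2; H1: μ_1 > μ_2 (two-sample pooled-variance t-test, right-tailed).
s_p² = [(33−1)·80.52² + (34−1)·97.04²]/(33+34−2) = 7972.68
t = (757.8 − 690.4)/√[7972.68·(1/33 + 1/34)] = 3.089
df = n₁ + n₂ − 2 = 65
p-value = P(T ≥ 3.089) ≈ 0.0015
Since p ≈ 0.0015 < α = 0.02, reject H0; the evidence is statistically significant.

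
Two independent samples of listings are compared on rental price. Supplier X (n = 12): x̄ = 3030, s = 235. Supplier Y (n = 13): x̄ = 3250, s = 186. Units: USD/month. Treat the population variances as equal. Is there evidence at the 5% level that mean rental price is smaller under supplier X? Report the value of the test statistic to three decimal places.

Let group 1 = supplier X, group 2 = supplier Y. H0: μ_1 = μ_2; H1: μ_1 < μ_2 (two-sample pooled-variance t-test, left-tailed).
s_p² = [(12−1)·235² + (13−1)·186²]/(12+13−2) = 44462
t = (3030 − 3250)/√[44462·(1/12 + 1/13)] = -2.606
df = n₁ + n₂ − 2 = 23
p-value = P(T ≤ -2.606) ≈ 0.008
Since p ≈ 0.008 < α = 0.05, reject H0; the data support H1.

-2.606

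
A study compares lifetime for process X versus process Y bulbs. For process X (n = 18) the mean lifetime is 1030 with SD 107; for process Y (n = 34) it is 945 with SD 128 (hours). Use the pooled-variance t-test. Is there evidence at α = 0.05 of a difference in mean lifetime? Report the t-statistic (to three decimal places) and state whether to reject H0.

t = 2.405; reject H0

Let group 1 = process X, group 2 = process Y. H0: μ_1 = μ_2; H1: μ_1 ≠ μ_2 (two-sample pooled-variance t-test, two-sided).
s_p² = [(18−1)·107² + (34−1)·128²]/(18+34−2) = 14706.1
t = (1030 − 945)/√[14706.1·(1/18 + 1/34)] = 2.405
df = n₁ + n₂ − 2 = 50
Two-sided p-value ≈ 0.0199
Since p ≈ 0.0199 < α = 0.05, reject H0; the evidence is statistically significant.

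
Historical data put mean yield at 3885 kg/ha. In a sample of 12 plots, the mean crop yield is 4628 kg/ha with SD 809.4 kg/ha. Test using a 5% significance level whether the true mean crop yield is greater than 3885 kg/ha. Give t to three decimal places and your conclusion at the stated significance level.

H0: μ = 3885; H1: μ > 3885 (one-sample t-test, right-tailed).
t = (x̄ − μ₀)/(s/√n) = (4628 − 3885)/(809.4/√12) = 3.180
df = n − 1 = 11
p-value = P(T ≥ 3.180) ≈ 0.0044
Since p ≈ 0.0044 < α = 0.05, reject H0; the data support H1.

t = 3.180; reject H0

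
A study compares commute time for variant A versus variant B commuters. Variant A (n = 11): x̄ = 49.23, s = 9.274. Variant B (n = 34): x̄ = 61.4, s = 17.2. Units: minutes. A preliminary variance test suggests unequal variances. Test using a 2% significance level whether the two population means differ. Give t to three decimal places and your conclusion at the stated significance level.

Let group 1 = variant A, group 2 = variant B. H0: μ_1 = μ_2; H1: μ_1 ≠ μ_2 (Welch's two-sample t-test, two-sided).
t = (x̄_1 − x̄_2)/√(s_1²/n_1 + s_2²/n_2) = (49.23 − 61.4)/√(9.274²/11 + 17.2²/34) = -2.994
Welch–Satterthwaite df ≈ 32.46
Two-sided p-value ≈ 0.0052
Since p ≈ 0.0052 < α = 0.02, reject H0; the evidence is statistically significant.

t = -2.994; reject H0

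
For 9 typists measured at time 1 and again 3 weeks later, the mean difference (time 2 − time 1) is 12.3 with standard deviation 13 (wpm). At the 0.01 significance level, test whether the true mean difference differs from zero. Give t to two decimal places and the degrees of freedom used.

t = 2.84, df = 8

H0: μ_d = 0; H1: μ_d ≠ 0 (paired t-test on the differences, two-sided).
t = d̄/(s_d/√n) = 12.3/(13/√9) = 2.84
df = n − 1 = 8
Two-sided p-value ≈ 0.0219
Since p ≈ 0.0219 > α = 0.01, fail to reject H0; the evidence is not statistically significant.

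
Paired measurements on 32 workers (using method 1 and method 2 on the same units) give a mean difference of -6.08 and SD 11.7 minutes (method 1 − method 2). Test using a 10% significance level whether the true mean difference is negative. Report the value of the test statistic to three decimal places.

-2.940

H0: μ_d = 0; H1: μ_d < 0 (paired t-test on the differences, left-tailed).
t = d̄/(s_d/√n) = -6.08/(11.7/√32) = -2.940
df = n − 1 = 31
p-value = P(T ≤ -2.940) ≈ 0.0031
Since p ≈ 0.0031 < α = 0.1, reject H0; the evidence is statistically significant.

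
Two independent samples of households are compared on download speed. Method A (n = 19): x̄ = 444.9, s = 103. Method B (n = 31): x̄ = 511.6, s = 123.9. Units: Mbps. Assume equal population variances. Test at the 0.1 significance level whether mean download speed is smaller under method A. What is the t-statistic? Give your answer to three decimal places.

Let group 1 = method A, group 2 = method B. H0: μ_1 = μ_2; H1: μ_1 < μ_2 (two-sample pooled-variance t-test, left-tailed).
s_p² = [(19−1)·103² + (31−1)·123.9²]/(19+31−2) = 13572.9
t = (444.9 − 511.6)/√[13572.9·(1/19 + 1/31)] = -1.965
df = n₁ + n₂ − 2 = 48
p-value = P(T ≤ -1.965) ≈ 0.0276
Since p ≈ 0.0276 < α = 0.1, reject H0; the data support H1.

-1.965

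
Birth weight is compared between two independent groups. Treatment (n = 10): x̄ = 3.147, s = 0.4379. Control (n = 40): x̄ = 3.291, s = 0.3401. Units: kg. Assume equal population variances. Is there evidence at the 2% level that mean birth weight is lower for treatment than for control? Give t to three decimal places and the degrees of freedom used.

t = -1.130, df = 48

Let group 1 = treatment, group 2 = control. H0: μ_1 = μ_2; H1: μ_1 < μ_2 (two-sample pooled-variance t-test, left-tailed).
s_p² = [(10−1)·0.4379² + (40−1)·0.3401²]/(10+40−2) = 0.129935
t = (3.147 − 3.291)/√[0.129935·(1/10 + 1/40)] = -1.130
df = n₁ + n₂ − 2 = 48
p-value = P(T ≤ -1.130) ≈ 0.132
Since p ≈ 0.132 > α = 0.02, fail to reject H0; the evidence is not statistically significant.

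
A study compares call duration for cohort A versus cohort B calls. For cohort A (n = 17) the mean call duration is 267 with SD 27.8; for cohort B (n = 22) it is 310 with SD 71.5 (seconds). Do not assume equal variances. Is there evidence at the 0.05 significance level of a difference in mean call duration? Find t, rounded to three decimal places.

Let group 1 = cohort A, group 2 = cohort B. H0: μ_1 = μ_2; H1: μ_1 ≠ μ_2 (Welch's two-sample t-test, two-sided).
t = (x̄_1 − x̄_2)/√(s_1²/n_1 + s_2²/n_2) = (267 − 310)/√(27.8²/17 + 71.5²/22) = -2.580
Welch–Satterthwaite df ≈ 28.58
Two-sided p-value ≈ 0.015
Since p ≈ 0.015 < α = 0.05, reject H0; the data support H1.

-2.580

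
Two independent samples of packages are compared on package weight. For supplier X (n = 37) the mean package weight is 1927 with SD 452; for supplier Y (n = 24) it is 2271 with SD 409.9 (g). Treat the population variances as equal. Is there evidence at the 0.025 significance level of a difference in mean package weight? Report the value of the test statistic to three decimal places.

-3.010

Let group 1 = supplier X, group 2 = supplier Y. H0: μ_1 = μ_2; H1: μ_1 ≠ μ_2 (two-sample pooled-variance t-test, two-sided).
s_p² = [(37−1)·452² + (24−1)·409.9²]/(37+24−2) = 190159
t = (1927 − 2271)/√[190159·(1/37 + 1/24)] = -3.010
df = n₁ + n₂ − 2 = 59
Two-sided p-value ≈ 0.0038
Since p ≈ 0.0038 < α = 0.025, reject H0; the evidence is statistically significant.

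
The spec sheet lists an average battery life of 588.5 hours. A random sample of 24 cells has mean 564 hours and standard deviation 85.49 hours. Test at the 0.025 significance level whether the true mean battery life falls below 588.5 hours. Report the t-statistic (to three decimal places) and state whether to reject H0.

t = -1.404; fail to reject H0

H0: μ = 588.5; H1: μ < 588.5 (one-sample t-test, left-tailed).
t = (x̄ − μ₀)/(s/√n) = (564 − 588.5)/(85.49/√24) = -1.404
df = n − 1 = 23
p-value = P(T ≤ -1.404) ≈ 0.087
Since p ≈ 0.087 > α = 0.025, fail to reject H0; the data do not provide sufficient evidence against H0.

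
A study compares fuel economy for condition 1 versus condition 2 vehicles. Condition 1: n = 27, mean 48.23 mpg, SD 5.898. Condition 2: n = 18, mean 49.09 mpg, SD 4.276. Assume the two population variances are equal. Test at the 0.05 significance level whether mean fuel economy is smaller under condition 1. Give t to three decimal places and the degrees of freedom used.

t = -0.532, df = 43

Let group 1 = condition 1, group 2 = condition 2. H0: μ_1 = μ_2; H1: μ_1 < μ_2 (two-sample pooled-variance t-test, left-tailed).
s_p² = [(27−1)·5.898² + (18−1)·4.276²]/(27+18−2) = 28.2623
t = (48.23 − 49.09)/√[28.2623·(1/27 + 1/18)] = -0.532
df = n₁ + n₂ − 2 = 43
p-value = P(T ≤ -0.532) ≈ 0.2989
Since p ≈ 0.2989 > α = 0.05, fail to reject H0; the evidence is not statistically significant.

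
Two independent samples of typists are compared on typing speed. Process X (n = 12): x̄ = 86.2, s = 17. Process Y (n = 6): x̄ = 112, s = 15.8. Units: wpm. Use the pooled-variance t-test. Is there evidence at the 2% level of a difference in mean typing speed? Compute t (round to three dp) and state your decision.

Let group 1 = process X, group 2 = process Y. H0: μ_1 = μ_2; H1: μ_1 ≠ μ_2 (two-sample pooled-variance t-test, two-sided).
s_p² = [(12−1)·17² + (6−1)·15.8²]/(12+6−2) = 276.7
t = (86.2 − 112)/√[276.7·(1/12 + 1/6)] = -3.102
df = n₁ + n₂ − 2 = 16
Two-sided p-value ≈ 0.0069
Since p ≈ 0.0069 < α = 0.02, reject H0; the evidence is statistically significant.

t = -3.102; reject H0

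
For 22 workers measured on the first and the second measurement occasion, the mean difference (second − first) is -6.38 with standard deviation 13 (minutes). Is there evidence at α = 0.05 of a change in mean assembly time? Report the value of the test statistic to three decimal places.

-2.302

H0: μ_d = 0; H1: μ_d ≠ 0 (paired t-test on the differences, two-sided).
t = d̄/(s_d/√n) = -6.38/(13/√22) = -2.302
df = n − 1 = 21
Two-sided p-value ≈ 0.032
Since p ≈ 0.032 < α = 0.05, reject H0; the data support H1.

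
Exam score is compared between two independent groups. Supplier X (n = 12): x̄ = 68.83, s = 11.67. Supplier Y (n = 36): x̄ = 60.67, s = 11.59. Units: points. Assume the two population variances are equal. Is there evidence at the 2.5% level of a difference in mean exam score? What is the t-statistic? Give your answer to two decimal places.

Let group 1 = supplier X, group 2 = supplier Y. H0: μ_1 = μ_2; H1: μ_1 ≠ μ_2 (two-sample pooled-variance t-test, two-sided).
s_p² = [(12−1)·11.67² + (36−1)·11.59²]/(12+36−2) = 134.773
t = (68.83 − 60.67)/√[134.773·(1/12 + 1/36)] = 2.11
df = n₁ + n₂ − 2 = 46
Two-sided p-value ≈ 0.040
Since p ≈ 0.040 > α = 0.025, fail to reject H0; the evidence is not statistically significant.

2.11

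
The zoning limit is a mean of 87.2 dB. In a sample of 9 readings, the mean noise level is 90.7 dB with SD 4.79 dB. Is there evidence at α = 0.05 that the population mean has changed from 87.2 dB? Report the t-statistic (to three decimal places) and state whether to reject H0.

H0: μ = 87.2; H1: μ ≠ 87.2 (one-sample t-test, two-sided).
t = (x̄ − μ₀)/(s/√n) = (90.7 − 87.2)/(4.79/√9) = 2.192
df = n − 1 = 8
Two-sided p-value ≈ 0.0597
Since p ≈ 0.0597 > α = 0.05, fail to reject H0; the data do not provide sufficient evidence against H0.

t = 2.192; fail to reject H0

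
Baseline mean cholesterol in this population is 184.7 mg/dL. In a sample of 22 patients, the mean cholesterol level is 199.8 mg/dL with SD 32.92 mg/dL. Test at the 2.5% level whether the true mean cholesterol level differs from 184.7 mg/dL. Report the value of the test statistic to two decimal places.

2.15

H0: μ = 184.7; H1: μ ≠ 184.7 (one-sample t-test, two-sided).
t = (x̄ − μ₀)/(s/√n) = (199.8 − 184.7)/(32.92/√22) = 2.15
df = n − 1 = 21
Two-sided p-value ≈ 0.043
Since p ≈ 0.043 > α = 0.025, fail to reject H0; the data do not provide sufficient evidence against H0.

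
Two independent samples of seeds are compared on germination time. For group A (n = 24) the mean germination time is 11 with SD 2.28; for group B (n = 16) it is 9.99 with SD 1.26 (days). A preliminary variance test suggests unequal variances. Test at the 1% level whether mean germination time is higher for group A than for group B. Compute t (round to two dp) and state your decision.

t = 1.80; fail to reject H0

Let group 1 = group A, group 2 = group B. H0: μ_1 = μ_2; H1: μ_1 > μ_2 (Welch's two-sample t-test, right-tailed).
t = (x̄_1 − x̄_2)/√(s_1²/n_1 + s_2²/n_2) = (11 − 9.99)/√(2.28²/24 + 1.26²/16) = 1.80
Welch–Satterthwaite df ≈ 37.00
p-value = P(T ≥ 1.80) ≈ 0.0402
Since p ≈ 0.0402 > α = 0.01, fail to reject H0; the evidence is not statistically significant.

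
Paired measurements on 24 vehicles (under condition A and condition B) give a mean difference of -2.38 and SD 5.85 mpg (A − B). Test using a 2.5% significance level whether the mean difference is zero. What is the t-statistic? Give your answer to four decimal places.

-1.9931

H0: μ_d = 0; H1: μ_d ≠ 0 (paired t-test on the differences, two-sided).
t = d̄/(s_d/√n) = -2.38/(5.85/√24) = -1.9931
df = n − 1 = 23
Two-sided p-value ≈ 0.058
Since p ≈ 0.058 > α = 0.025, fail to reject H0; the evidence is not statistically significant.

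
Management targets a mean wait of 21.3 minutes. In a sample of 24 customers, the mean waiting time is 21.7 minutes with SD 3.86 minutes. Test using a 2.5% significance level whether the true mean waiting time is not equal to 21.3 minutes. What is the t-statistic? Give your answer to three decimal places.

0.508

H0: μ = 21.3; H1: μ ≠ 21.3 (one-sample t-test, two-sided).
t = (x̄ − μ₀)/(s/√n) = (21.7 − 21.3)/(3.86/√24) = 0.508
df = n − 1 = 23
Two-sided p-value ≈ 0.617
Since p ≈ 0.617 > α = 0.025, fail to reject H0; the evidence is not statistically significant.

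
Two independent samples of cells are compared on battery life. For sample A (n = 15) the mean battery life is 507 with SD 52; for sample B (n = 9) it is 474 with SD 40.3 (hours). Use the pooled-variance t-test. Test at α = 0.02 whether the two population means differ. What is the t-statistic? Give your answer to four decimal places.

Let group 1 = sample A, group 2 = sample B. H0: μ_1 = μ_2; H1: μ_1 ≠ μ_2 (two-sample pooled-variance t-test, two-sided).
s_p² = [(15−1)·52² + (9−1)·40.3²]/(15+9−2) = 2311.31
t = (507 − 474)/√[2311.31·(1/15 + 1/9)] = 1.6280
df = n₁ + n₂ − 2 = 22
Two-sided p-value ≈ 0.1178
Since p ≈ 0.1178 > α = 0.02, fail to reject H0; the evidence is not statistically significant.

1.6280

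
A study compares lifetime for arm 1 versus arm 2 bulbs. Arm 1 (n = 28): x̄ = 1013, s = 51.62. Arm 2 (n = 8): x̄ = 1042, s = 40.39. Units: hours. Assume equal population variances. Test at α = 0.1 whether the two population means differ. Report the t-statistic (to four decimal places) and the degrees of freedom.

t = -1.4609, df = 34

Let group 1 = arm 1, group 2 = arm 2. H0: μ_1 = μ_2; H1: μ_1 ≠ μ_2 (two-sample pooled-variance t-test, two-sided).
s_p² = [(28−1)·51.62² + (8−1)·40.39²]/(28+8−2) = 2451.89
t = (1013 − 1042)/√[2451.89·(1/28 + 1/8)] = -1.4609
df = n₁ + n₂ − 2 = 34
Two-sided p-value ≈ 0.153
Since p ≈ 0.153 > α = 0.1, fail to reject H0; the data do not provide sufficient evidence against H0.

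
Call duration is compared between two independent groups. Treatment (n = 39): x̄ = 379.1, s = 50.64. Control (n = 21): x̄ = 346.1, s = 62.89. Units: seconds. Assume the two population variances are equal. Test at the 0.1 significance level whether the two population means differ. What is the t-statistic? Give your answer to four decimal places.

2.2098

Let group 1 = treatment, group 2 = control. H0: μ_1 = μ_2; H1: μ_1 ≠ μ_2 (two-sample pooled-variance t-test, two-sided).
s_p² = [(39−1)·50.64² + (21−1)·62.89²]/(39+21−2) = 3043.98
t = (379.1 − 346.1)/√[3043.98·(1/39 + 1/21)] = 2.2098
df = n₁ + n₂ − 2 = 58
Two-sided p-value ≈ 0.031
Since p ≈ 0.031 < α = 0.1, reject H0; the evidence is statistically significant.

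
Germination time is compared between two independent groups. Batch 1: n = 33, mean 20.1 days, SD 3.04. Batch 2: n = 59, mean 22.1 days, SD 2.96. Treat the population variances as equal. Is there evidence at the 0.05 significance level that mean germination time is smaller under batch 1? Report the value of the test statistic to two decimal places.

-3.08

Let group 1 = batch 1, group 2 = batch 2. H0: μ_1 = μ_2; H1: μ_1 < μ_2 (two-sample pooled-variance t-test, left-tailed).
s_p² = [(33−1)·3.04² + (59−1)·2.96²]/(33+59−2) = 8.93227
t = (20.1 − 22.1)/√[8.93227·(1/33 + 1/59)] = -3.08
df = n₁ + n₂ − 2 = 90
p-value = P(T ≤ -3.08) ≈ 0.001
Since p ≈ 0.001 < α = 0.05, reject H0; the evidence is statistically significant.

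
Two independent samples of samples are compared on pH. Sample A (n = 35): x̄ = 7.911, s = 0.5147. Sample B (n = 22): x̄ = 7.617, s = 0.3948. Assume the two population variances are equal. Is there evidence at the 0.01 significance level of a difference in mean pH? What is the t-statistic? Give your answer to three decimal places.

Let group 1 = sample A, group 2 = sample B. H0: μ_1 = μ_2; H1: μ_1 ≠ μ_2 (two-sample pooled-variance t-test, two-sided).
s_p² = [(35−1)·0.5147² + (22−1)·0.3948²]/(35+22−2) = 0.223279
t = (7.911 − 7.617)/√[0.223279·(1/35 + 1/22)] = 2.287
df = n₁ + n₂ − 2 = 55
Two-sided p-value ≈ 0.0261
Since p ≈ 0.0261 > α = 0.01, fail to reject H0; the evidence is not statistically significant.

2.287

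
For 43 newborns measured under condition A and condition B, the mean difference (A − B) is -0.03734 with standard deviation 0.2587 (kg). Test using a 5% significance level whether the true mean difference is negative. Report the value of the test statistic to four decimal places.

H0: μ_d = 0; H1: μ_d < 0 (paired t-test on the differences, left-tailed).
t = d̄/(s_d/√n) = -0.03734/(0.2587/√43) = -0.9465
df = n − 1 = 42
p-value = P(T ≤ -0.9465) ≈ 0.175
Since p ≈ 0.175 > α = 0.05, fail to reject H0; the evidence is not statistically significant.

-0.9465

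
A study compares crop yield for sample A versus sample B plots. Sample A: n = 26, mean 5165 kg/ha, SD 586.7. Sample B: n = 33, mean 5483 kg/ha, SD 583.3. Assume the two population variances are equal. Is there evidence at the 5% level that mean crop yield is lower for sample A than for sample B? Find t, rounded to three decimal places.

-2.074

Let group 1 = sample A, group 2 = sample B. H0: μ_1 = μ_2; H1: μ_1 < μ_2 (two-sample pooled-variance t-test, left-tailed).
s_p² = [(26−1)·586.7² + (33−1)·583.3²]/(26+33−2) = 341984
t = (5165 − 5483)/√[341984·(1/26 + 1/33)] = -2.074
df = n₁ + n₂ − 2 = 57
p-value = P(T ≤ -2.074) ≈ 0.0213
Since p ≈ 0.0213 < α = 0.05, reject H0; the data support H1.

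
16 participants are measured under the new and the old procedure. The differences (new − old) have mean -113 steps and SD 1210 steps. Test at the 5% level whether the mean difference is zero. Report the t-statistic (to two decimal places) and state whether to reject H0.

H0: μ_d = 0; H1: μ_d ≠ 0 (paired t-test on the differences, two-sided).
t = d̄/(s_d/√n) = -113/(1210/√16) = -0.37
df = n − 1 = 15
Two-sided p-value ≈ 0.7140
Since p ≈ 0.7140 > α = 0.05, fail to reject H0; the data do not provide sufficient evidence against H0.

t = -0.37; fail to reject H0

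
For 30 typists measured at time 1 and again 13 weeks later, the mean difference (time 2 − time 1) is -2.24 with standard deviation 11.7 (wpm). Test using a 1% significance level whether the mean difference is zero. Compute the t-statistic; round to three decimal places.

H0: μ_d = 0; H1: μ_d ≠ 0 (paired t-test on the differences, two-sided).
t = d̄/(s_d/√n) = -2.24/(11.7/√30) = -1.049
df = n − 1 = 29
Two-sided p-value ≈ 0.3030
Since p ≈ 0.3030 > α = 0.01, fail to reject H0; the data do not provide sufficient evidence against H0.

-1.049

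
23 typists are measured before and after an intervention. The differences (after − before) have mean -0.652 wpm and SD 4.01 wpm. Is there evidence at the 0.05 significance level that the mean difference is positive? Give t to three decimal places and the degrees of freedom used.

H0: μ_d = 0; H1: μ_d > 0 (paired t-test on the differences, right-tailed).
t = d̄/(s_d/√n) = -0.652/(4.01/√23) = -0.780
df = n − 1 = 22
p-value = P(T ≥ -0.780) ≈ 0.7781
Since p ≈ 0.7781 > α = 0.05, fail to reject H0; the evidence is not statistically significant.

t = -0.780, df = 22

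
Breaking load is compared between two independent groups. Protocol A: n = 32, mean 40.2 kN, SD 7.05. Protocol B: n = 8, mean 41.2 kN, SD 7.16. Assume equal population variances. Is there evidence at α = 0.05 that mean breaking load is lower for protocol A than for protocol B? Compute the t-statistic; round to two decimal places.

Let group 1 = protocol A, group 2 = protocol B. H0: μ_1 = μ_2; H1: μ_1 < μ_2 (two-sample pooled-variance t-test, left-tailed).
s_p² = [(32−1)·7.05² + (8−1)·7.16²]/(32+8−2) = 49.9904
t = (40.2 − 41.2)/√[49.9904·(1/32 + 1/8)] = -0.36
df = n₁ + n₂ − 2 = 38
p-value = P(T ≤ -0.36) ≈ 0.3612
Since p ≈ 0.3612 > α = 0.05, fail to reject H0; the evidence is not statistically significant.

-0.36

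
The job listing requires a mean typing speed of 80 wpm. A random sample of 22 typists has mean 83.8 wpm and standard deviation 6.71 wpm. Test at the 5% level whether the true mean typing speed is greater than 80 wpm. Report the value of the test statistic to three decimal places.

H0: μ = 80; H1: μ > 80 (one-sample t-test, right-tailed).
t = (x̄ − μ₀)/(s/√n) = (83.8 − 80)/(6.71/√22) = 2.656
df = n − 1 = 21
p-value = P(T ≥ 2.656) ≈ 0.007
Since p ≈ 0.007 < α = 0.05, reject H0; the evidence is statistically significant.

2.656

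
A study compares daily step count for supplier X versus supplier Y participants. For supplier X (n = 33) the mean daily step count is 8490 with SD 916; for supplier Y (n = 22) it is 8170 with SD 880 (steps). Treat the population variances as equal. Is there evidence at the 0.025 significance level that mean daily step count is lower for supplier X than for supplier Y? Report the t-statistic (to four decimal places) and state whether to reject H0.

t = 1.2891; fail to reject H0

Let group 1 = supplier X, group 2 = supplier Y. H0: μ_1 = μ_2; H1: μ_1 < μ_2 (two-sample pooled-variance t-test, left-tailed).
s_p² = [(33−1)·916² + (22−1)·880²]/(33+22−2) = 813438
t = (8490 − 8170)/√[813438·(1/33 + 1/22)] = 1.2891
df = n₁ + n₂ − 2 = 53
p-value = P(T ≤ 1.2891) ≈ 0.899
Since p ≈ 0.899 > α = 0.025, fail to reject H0; the evidence is not statistically significant.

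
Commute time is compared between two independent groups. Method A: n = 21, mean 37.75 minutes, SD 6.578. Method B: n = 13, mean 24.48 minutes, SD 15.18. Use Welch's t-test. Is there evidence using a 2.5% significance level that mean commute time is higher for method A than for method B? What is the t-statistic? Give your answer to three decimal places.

2.983

Let group 1 = method A, group 2 = method B. H0: μ_1 = μ_2; H1: μ_1 > μ_2 (Welch's two-sample t-test, right-tailed).
t = (x̄_1 − x̄_2)/√(s_1²/n_1 + s_2²/n_2) = (37.75 − 24.48)/√(6.578²/21 + 15.18²/13) = 2.983
Welch–Satterthwaite df ≈ 14.83
p-value = P(T ≥ 2.983) ≈ 0.0047
Since p ≈ 0.0047 < α = 0.025, reject H0; the data support H1.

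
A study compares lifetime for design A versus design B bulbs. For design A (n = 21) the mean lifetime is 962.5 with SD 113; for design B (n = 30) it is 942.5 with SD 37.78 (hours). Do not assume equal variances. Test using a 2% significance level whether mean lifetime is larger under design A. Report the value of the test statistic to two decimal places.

Let group 1 = design A, group 2 = design B. H0: μ_1 = μ_2; H1: μ_1 > μ_2 (Welch's two-sample t-test, right-tailed).
t = (x̄_1 − x̄_2)/√(s_1²/n_1 + s_2²/n_2) = (962.5 − 942.5)/√(113²/21 + 37.78²/30) = 0.78
Welch–Satterthwaite df ≈ 23.15
p-value = P(T ≥ 0.78) ≈ 0.221
Since p ≈ 0.221 > α = 0.02, fail to reject H0; the data do not provide sufficient evidence against H0.

0.78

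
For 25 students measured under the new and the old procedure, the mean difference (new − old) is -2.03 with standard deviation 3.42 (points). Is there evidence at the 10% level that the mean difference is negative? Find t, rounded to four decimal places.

-2.9678

H0: μ_d = 0; H1: μ_d < 0 (paired t-test on the differences, left-tailed).
t = d̄/(s_d/√n) = -2.03/(3.42/√25) = -2.9678
df = n − 1 = 24
p-value = P(T ≤ -2.9678) ≈ 0.0033
Since p ≈ 0.0033 < α = 0.1, reject H0; the evidence is statistically significant.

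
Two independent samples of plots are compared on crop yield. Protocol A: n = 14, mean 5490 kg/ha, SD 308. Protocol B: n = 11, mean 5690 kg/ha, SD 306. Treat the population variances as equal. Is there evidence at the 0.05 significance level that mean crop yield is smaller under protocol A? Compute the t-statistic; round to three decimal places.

-1.616

Let group 1 = protocol A, group 2 = protocol B. H0: μ_1 = μ_2; H1: μ_1 < μ_2 (two-sample pooled-variance t-test, left-tailed).
s_p² = [(14−1)·308² + (11−1)·306²]/(14+11−2) = 94330.1
t = (5490 − 5690)/√[94330.1·(1/14 + 1/11)] = -1.616
df = n₁ + n₂ − 2 = 23
p-value = P(T ≤ -1.616) ≈ 0.0598
Since p ≈ 0.0598 > α = 0.05, fail to reject H0; the data do not provide sufficient evidence against H0.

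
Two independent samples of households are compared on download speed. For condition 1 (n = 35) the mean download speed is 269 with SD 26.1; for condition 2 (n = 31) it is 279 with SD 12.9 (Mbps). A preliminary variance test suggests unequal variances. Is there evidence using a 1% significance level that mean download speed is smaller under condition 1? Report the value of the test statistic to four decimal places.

-2.0068

Let group 1 = condition 1, group 2 = condition 2. H0: μ_1 = μ_2; H1: μ_1 < μ_2 (Welch's two-sample t-test, left-tailed).
t = (x̄_1 − x̄_2)/√(s_1²/n_1 + s_2²/n_2) = (269 − 279)/√(26.1²/35 + 12.9²/31) = -2.0068
Welch–Satterthwaite df ≈ 50.95
p-value = P(T ≤ -2.0068) ≈ 0.025
Since p ≈ 0.025 > α = 0.01, fail to reject H0; the evidence is not statistically significant.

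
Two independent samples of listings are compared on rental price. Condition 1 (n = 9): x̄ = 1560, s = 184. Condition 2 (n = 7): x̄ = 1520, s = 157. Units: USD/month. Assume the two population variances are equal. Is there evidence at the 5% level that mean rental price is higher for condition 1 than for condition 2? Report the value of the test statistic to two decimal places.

Let group 1 = condition 1, group 2 = condition 2. H0: μ_1 = μ_2; H1: μ_1 > μ_2 (two-sample pooled-variance t-test, right-tailed).
s_p² = [(9−1)·184² + (7−1)·157²]/(9+7−2) = 29910.1
t = (1560 − 1520)/√[29910.1·(1/9 + 1/7)] = 0.46
df = n₁ + n₂ − 2 = 14
p-value = P(T ≥ 0.46) ≈ 0.3267
Since p ≈ 0.3267 > α = 0.05, fail to reject H0; the evidence is not statistically significant.

0.46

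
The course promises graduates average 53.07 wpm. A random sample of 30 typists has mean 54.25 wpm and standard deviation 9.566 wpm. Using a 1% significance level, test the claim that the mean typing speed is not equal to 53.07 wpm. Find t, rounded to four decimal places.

H0: μ = 53.07; H1: μ ≠ 53.07 (one-sample t-test, two-sided).
t = (x̄ − μ₀)/(s/√n) = (54.25 − 53.07)/(9.566/√30) = 0.6756
df = n − 1 = 29
Two-sided p-value ≈ 0.5046
Since p ≈ 0.5046 > α = 0.01, fail to reject H0; the data do not provide sufficient evidence against H0.

0.6756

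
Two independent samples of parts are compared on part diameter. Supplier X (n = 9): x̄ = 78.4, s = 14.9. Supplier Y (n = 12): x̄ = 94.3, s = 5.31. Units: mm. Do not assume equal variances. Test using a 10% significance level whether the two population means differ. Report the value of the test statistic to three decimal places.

-3.059

Let group 1 = supplier X, group 2 = supplier Y. H0: μ_1 = μ_2; H1: μ_1 ≠ μ_2 (Welch's two-sample t-test, two-sided).
t = (x̄_1 − x̄_2)/√(s_1²/n_1 + s_2²/n_2) = (78.4 − 94.3)/√(14.9²/9 + 5.31²/12) = -3.059
Welch–Satterthwaite df ≈ 9.53
Two-sided p-value ≈ 0.0127
Since p ≈ 0.0127 < α = 0.1, reject H0; the data support H1.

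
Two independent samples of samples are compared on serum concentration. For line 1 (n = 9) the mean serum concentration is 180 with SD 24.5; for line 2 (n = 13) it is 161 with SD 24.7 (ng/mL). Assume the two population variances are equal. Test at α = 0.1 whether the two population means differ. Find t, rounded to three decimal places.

1.780

Let group 1 = line 1, group 2 = line 2. H0: μ_1 = μ_2; H1: μ_1 ≠ μ_2 (two-sample pooled-variance t-test, two-sided).
s_p² = [(9−1)·24.5² + (13−1)·24.7²]/(9+13−2) = 606.154
t = (180 − 161)/√[606.154·(1/9 + 1/13)] = 1.780
df = n₁ + n₂ − 2 = 20
Two-sided p-value ≈ 0.0903
Since p ≈ 0.0903 < α = 0.1, reject H0; the data support H1.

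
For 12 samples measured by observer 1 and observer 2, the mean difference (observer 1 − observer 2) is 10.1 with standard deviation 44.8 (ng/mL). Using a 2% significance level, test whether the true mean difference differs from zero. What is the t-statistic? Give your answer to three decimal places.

0.781

H0: μ_d = 0; H1: μ_d ≠ 0 (paired t-test on the differences, two-sided).
t = d̄/(s_d/√n) = 10.1/(44.8/√12) = 0.781
df = n − 1 = 11
Two-sided p-value ≈ 0.451
Since p ≈ 0.451 > α = 0.02, fail to reject H0; the data do not provide sufficient evidence against H0.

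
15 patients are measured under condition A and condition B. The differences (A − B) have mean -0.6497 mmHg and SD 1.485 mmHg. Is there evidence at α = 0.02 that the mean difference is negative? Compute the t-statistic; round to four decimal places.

H0: μ_d = 0; H1: μ_d < 0 (paired t-test on the differences, left-tailed).
t = d̄/(s_d/√n) = -0.6497/(1.485/√15) = -1.6945
df = n − 1 = 14
p-value = P(T ≤ -1.6945) ≈ 0.056
Since p ≈ 0.056 > α = 0.02, fail to reject H0; the evidence is not statistically significant.

-1.6945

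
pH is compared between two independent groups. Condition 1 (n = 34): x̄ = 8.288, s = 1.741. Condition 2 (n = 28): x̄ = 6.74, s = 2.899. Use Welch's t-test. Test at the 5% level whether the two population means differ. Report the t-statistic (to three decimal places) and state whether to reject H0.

Let group 1 = condition 1, group 2 = condition 2. H0: μ_1 = μ_2; H1: μ_1 ≠ μ_2 (Welch's two-sample t-test, two-sided).
t = (x̄_1 − x̄_2)/√(s_1²/n_1 + s_2²/n_2) = (8.288 − 6.74)/√(1.741²/34 + 2.899²/28) = 2.481
Welch–Satterthwaite df ≈ 42.36
Two-sided p-value ≈ 0.0172
Since p ≈ 0.0172 < α = 0.05, reject H0; the evidence is statistically significant.

t = 2.481; reject H0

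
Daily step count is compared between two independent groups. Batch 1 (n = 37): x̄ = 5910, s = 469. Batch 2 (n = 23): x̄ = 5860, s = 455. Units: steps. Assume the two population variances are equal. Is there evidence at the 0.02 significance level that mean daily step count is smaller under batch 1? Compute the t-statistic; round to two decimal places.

0.41

Let group 1 = batch 1, group 2 = batch 2. H0: μ_1 = μ_2; H1: μ_1 < μ_2 (two-sample pooled-variance t-test, left-tailed).
s_p² = [(37−1)·469² + (23−1)·455²]/(37+23−2) = 215054
t = (5910 − 5860)/√[215054·(1/37 + 1/23)] = 0.41
df = n₁ + n₂ − 2 = 58
p-value = P(T ≤ 0.41) ≈ 0.6569
Since p ≈ 0.6569 > α = 0.02, fail to reject H0; the evidence is not statistically significant.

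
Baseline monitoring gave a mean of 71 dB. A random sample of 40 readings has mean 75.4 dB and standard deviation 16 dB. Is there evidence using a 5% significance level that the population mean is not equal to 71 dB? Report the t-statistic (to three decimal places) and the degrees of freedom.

H0: μ = 71; H1: μ ≠ 71 (one-sample t-test, two-sided).
t = (x̄ − μ₀)/(s/√n) = (75.4 − 71)/(16/√40) = 1.739
df = n − 1 = 39
Two-sided p-value ≈ 0.090
Since p ≈ 0.090 > α = 0.05, fail to reject H0; the data do not provide sufficient evidence against H0.

t = 1.739, df = 39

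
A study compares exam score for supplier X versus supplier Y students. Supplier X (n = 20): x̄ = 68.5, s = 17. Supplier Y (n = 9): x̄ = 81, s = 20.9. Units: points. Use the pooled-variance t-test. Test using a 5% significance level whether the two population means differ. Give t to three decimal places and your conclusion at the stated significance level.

t = -1.707; fail to reject H0

Let group 1 = supplier X, group 2 = supplier Y. H0: μ_1 = μ_2; H1: μ_1 ≠ μ_2 (two-sample pooled-variance t-test, two-sided).
s_p² = [(20−1)·17² + (9−1)·20.9²]/(20+9−2) = 332.796
t = (68.5 − 81)/√[332.796·(1/20 + 1/9)] = -1.707
df = n₁ + n₂ − 2 = 27
Two-sided p-value ≈ 0.0993
Since p ≈ 0.0993 > α = 0.05, fail to reject H0; the data do not provide sufficient evidence against H0.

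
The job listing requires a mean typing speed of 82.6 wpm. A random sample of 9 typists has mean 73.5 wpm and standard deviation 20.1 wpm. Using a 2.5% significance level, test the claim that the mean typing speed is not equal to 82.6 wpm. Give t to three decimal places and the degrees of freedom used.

H0: μ = 82.6; H1: μ ≠ 82.6 (one-sample t-test, two-sided).
t = (x̄ − μ₀)/(s/√n) = (73.5 − 82.6)/(20.1/√9) = -1.358
df = n − 1 = 8
Two-sided p-value ≈ 0.2115
Since p ≈ 0.2115 > α = 0.025, fail to reject H0; the data do not provide sufficient evidence against H0.

t = -1.358, df = 8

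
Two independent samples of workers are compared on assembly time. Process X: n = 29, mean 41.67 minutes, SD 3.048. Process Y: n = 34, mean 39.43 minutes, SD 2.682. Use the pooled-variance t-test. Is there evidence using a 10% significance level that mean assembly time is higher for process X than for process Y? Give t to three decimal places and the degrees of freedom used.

Let group 1 = process X, group 2 = process Y. H0: μ_1 = μ_2; H1: μ_1 > μ_2 (two-sample pooled-variance t-test, right-tailed).
s_p² = [(29−1)·3.048² + (34−1)·2.682²]/(29+34−2) = 8.15576
t = (41.67 − 39.43)/√[8.15576·(1/29 + 1/34)] = 3.103
df = n₁ + n₂ − 2 = 61
p-value = P(T ≥ 3.103) ≈ 0.0015
Since p ≈ 0.0015 < α = 0.1, reject H0; the evidence is statistically significant.

t = 3.103, df = 61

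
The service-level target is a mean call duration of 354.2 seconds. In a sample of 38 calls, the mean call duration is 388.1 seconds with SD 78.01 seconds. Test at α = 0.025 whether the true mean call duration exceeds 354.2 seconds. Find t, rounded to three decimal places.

H0: μ = 354.2; H1: μ > 354.2 (one-sample t-test, right-tailed).
t = (x̄ − μ₀)/(s/√n) = (388.1 − 354.2)/(78.01/√38) = 2.679
df = n − 1 = 37
p-value = P(T ≥ 2.679) ≈ 0.0055
Since p ≈ 0.0055 < α = 0.025, reject H0; the data support H1.

2.679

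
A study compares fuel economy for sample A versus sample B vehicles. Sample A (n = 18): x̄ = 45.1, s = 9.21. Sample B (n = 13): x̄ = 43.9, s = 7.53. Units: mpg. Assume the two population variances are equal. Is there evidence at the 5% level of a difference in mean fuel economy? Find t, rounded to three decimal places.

0.385

Let group 1 = sample A, group 2 = sample B. H0: μ_1 = μ_2; H1: μ_1 ≠ μ_2 (two-sample pooled-variance t-test, two-sided).
s_p² = [(18−1)·9.21² + (13−1)·7.53²]/(18+13−2) = 73.1869
t = (45.1 − 43.9)/√[73.1869·(1/18 + 1/13)] = 0.385
df = n₁ + n₂ − 2 = 29
Two-sided p-value ≈ 0.703
Since p ≈ 0.703 > α = 0.05, fail to reject H0; the evidence is not statistically significant.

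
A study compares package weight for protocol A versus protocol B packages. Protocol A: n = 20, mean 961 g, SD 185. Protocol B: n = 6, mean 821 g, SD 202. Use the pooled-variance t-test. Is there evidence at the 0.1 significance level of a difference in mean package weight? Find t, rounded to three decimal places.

1.594

Let group 1 = protocol A, group 2 = protocol B. H0: μ_1 = μ_2; H1: μ_1 ≠ μ_2 (two-sample pooled-variance t-test, two-sided).
s_p² = [(20−1)·185² + (6−1)·202²]/(20+6−2) = 35595.6
t = (961 − 821)/√[35595.6·(1/20 + 1/6)] = 1.594
df = n₁ + n₂ − 2 = 24
Two-sided p-value ≈ 0.1240
Since p ≈ 0.1240 > α = 0.1, fail to reject H0; the data do not provide sufficient evidence against H0.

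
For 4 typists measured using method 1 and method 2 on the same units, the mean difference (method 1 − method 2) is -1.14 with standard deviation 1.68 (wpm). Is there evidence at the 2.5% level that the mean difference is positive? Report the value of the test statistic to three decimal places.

H0: μ_d = 0; H1: μ_d > 0 (paired t-test on the differences, right-tailed).
t = d̄/(s_d/√n) = -1.14/(1.68/√4) = -1.357
df = n − 1 = 3
p-value = P(T ≥ -1.357) ≈ 0.8661
Since p ≈ 0.8661 > α = 0.025, fail to reject H0; the data do not provide sufficient evidence against H0.

-1.357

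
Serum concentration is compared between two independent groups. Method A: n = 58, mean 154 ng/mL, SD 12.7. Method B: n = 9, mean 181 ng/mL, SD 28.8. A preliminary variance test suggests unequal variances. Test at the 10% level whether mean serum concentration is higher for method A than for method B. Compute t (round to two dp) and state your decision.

Let group 1 = method A, group 2 = method B. H0: μ_1 = μ_2; H1: μ_1 > μ_2 (Welch's two-sample t-test, right-tailed).
t = (x̄_1 − x̄_2)/√(s_1²/n_1 + s_2²/n_2) = (154 − 181)/√(12.7²/58 + 28.8²/9) = -2.77
Welch–Satterthwaite df ≈ 8.49
p-value = P(T ≥ -2.77) ≈ 0.989
Since p ≈ 0.989 > α = 0.1, fail to reject H0; the data do not provide sufficient evidence against H0.

t = -2.77; fail to reject H0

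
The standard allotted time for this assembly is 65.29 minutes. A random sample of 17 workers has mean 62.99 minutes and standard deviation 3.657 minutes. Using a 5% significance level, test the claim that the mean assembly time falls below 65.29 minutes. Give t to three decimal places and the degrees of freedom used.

H0: μ = 65.29; H1: μ < 65.29 (one-sample t-test, left-tailed).
t = (x̄ − μ₀)/(s/√n) = (62.99 − 65.29)/(3.657/√17) = -2.593
df = n − 1 = 16
p-value = P(T ≤ -2.593) ≈ 0.0098
Since p ≈ 0.0098 < α = 0.05, reject H0; the evidence is statistically significant.

t = -2.593, df = 16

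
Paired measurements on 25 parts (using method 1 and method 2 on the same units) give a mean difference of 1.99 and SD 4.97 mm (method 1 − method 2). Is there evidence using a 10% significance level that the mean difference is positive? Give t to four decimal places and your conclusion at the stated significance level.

H0: μ_d = 0; H1: μ_d > 0 (paired t-test on the differences, right-tailed).
t = d̄/(s_d/√n) = 1.99/(4.97/√25) = 2.0020
df = n − 1 = 24
p-value = P(T ≥ 2.0020) ≈ 0.0284
Since p ≈ 0.0284 < α = 0.1, reject H0; the data support H1.

t = 2.0020; reject H0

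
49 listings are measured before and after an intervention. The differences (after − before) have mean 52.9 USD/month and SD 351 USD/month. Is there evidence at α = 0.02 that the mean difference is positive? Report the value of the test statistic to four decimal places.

1.0550

H0: μ_d = 0; H1: μ_d > 0 (paired t-test on the differences, right-tailed).
t = d̄/(s_d/√n) = 52.9/(351/√49) = 1.0550
df = n − 1 = 48
p-value = P(T ≥ 1.0550) ≈ 0.1484
Since p ≈ 0.1484 > α = 0.02, fail to reject H0; the evidence is not statistically significant.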